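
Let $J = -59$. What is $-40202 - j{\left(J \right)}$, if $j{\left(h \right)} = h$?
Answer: $-40143$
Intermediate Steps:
$-40202 - j{\left(J \right)} = -40202 - -59 = -40202 + 59 = -40143$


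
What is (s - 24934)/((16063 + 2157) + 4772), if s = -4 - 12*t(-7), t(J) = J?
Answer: -12427/11496 ≈ -1.0810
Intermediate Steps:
s = 80 (s = -4 - 12*(-7) = -4 + 84 = 80)
(s - 24934)/((16063 + 2157) + 4772) = (80 - 24934)/((16063 + 2157) + 4772) = -24854/(18220 + 4772) = -24854/22992 = -24854*1/22992 = -12427/11496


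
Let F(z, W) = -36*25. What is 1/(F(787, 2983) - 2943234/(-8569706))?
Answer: -4284853/3854896083 ≈ -0.0011115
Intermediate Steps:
F(z, W) = -900
1/(F(787, 2983) - 2943234/(-8569706)) = 1/(-900 - 2943234/(-8569706)) = 1/(-900 - 2943234*(-1/8569706)) = 1/(-900 + 1471617/4284853) = 1/(-3854896083/4284853) = -4284853/3854896083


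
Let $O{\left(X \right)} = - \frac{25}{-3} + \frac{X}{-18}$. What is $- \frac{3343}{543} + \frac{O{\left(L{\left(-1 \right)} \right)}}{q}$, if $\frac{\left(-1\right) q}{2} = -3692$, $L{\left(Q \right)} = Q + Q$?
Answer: $- \frac{18510095}{3007134} \approx -6.1554$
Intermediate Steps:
$L{\left(Q \right)} = 2 Q$
$O{\left(X \right)} = \frac{25}{3} - \frac{X}{18}$ ($O{\left(X \right)} = \left(-25\right) \left(- \frac{1}{3}\right) + X \left(- \frac{1}{18}\right) = \frac{25}{3} - \frac{X}{18}$)
$q = 7384$ ($q = \left(-2\right) \left(-3692\right) = 7384$)
$- \frac{3343}{543} + \frac{O{\left(L{\left(-1 \right)} \right)}}{q} = - \frac{3343}{543} + \frac{\frac{25}{3} - \frac{2 \left(-1\right)}{18}}{7384} = \left(-3343\right) \frac{1}{543} + \left(\frac{25}{3} - - \frac{1}{9}\right) \frac{1}{7384} = - \frac{3343}{543} + \left(\frac{25}{3} + \frac{1}{9}\right) \frac{1}{7384} = - \frac{3343}{543} + \frac{76}{9} \cdot \frac{1}{7384} = - \frac{3343}{543} + \frac{19}{16614} = - \frac{18510095}{3007134}$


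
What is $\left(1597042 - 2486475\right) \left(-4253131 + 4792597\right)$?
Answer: $-479818862778$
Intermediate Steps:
$\left(1597042 - 2486475\right) \left(-4253131 + 4792597\right) = \left(1597042 - 2486475\right) 539466 = \left(-889433\right) 539466 = -479818862778$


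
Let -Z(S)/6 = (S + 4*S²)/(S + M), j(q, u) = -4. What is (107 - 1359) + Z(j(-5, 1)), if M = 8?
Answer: -1342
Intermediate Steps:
Z(S) = -6*(S + 4*S²)/(8 + S) (Z(S) = -6*(S + 4*S²)/(S + 8) = -6*(S + 4*S²)/(8 + S))
(107 - 1359) + Z(j(-5, 1)) = (107 - 1359) - 6*(-4)*(1 + 4*(-4))/(8 - 4) = -1252 - 6*(-4)*(1 - 16)/4 = -1252 - 6*(-4)*¼*(-15) = -1252 - 90 = -1342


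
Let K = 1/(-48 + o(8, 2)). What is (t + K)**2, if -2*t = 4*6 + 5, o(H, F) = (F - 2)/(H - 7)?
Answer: 485809/2304 ≈ 210.85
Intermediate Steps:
o(H, F) = (-2 + F)/(-7 + H)
t = -29/2 (t = -(4*6 + 5)/2 = -(24 + 5)/2 = -1/2*29 = -29/2 ≈ -14.500)
K = -1/48 (K = 1/(-48 + (-2 + 2)/(-7 + 8)) = 1/(-48 + 0/1) = 1/(-48 + 1*0) = 1/(-48 + 0) = 1/(-48) = -1/48 ≈ -0.020833)
(t + K)**2 = (-29/2 - 1/48)**2 = (-697/48)**2 = 485809/2304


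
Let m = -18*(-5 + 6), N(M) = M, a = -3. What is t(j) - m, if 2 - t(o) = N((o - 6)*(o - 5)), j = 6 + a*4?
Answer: -112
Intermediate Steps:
m = -18 ≈ -18.000
j = -6 (j = 6 - 3*4 = 6 - 12 = -6)
t(o) = 2 - (-6 + o)*(-5 + o) (t(o) = 2 - (o - 6)*(o - 5) = 2 - (-6 + o)*(-5 + o))
t(j) - m = (-28 - 1*(-6)**2 + 11*(-6)) - 1*(-18) = (-28 - 1*36 - 66) + 18 = (-28 - 36 - 66) + 18 = -130 + 18 = -112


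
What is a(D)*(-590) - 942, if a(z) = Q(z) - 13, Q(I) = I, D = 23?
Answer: -6842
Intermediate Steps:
a(z) = -13 + z (a(z) = z - 13 = -13 + z)
a(D)*(-590) - 942 = (-13 + 23)*(-590) - 942 = 10*(-590) - 942 = -5900 - 942 = -6842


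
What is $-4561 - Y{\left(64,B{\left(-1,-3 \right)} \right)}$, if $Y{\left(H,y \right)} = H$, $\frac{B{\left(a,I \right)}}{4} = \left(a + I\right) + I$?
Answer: $-4625$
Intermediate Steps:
$B{\left(a,I \right)} = 4 a + 8 I$ ($B{\left(a,I \right)} = 4 \left(\left(a + I\right) + I\right) = 4 \left(\left(I + a\right) + I\right) = 4 \left(a + 2 I\right) = 4 a + 8 I$)
$-4561 - Y{\left(64,B{\left(-1,-3 \right)} \right)} = -4561 - 64 = -4625$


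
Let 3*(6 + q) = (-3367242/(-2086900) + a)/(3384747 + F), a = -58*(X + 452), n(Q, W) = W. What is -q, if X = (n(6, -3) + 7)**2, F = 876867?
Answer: 8896709114731/1482260376100 ≈ 6.0021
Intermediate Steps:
X = 16 (X = (-3 + 7)**2 = 4**2 = 16)
a = -27144 (a = -58*(16 + 452) = -58*468 = -27144)
q = -8896709114731/1482260376100 (q = -6 + ((-3367242/(-2086900) - 27144)/(3384747 + 876867))/3 = -6 + ((-3367242*(-1/2086900) - 27144)/4261614)/3 = -6 + ((1683621/1043450 - 27144)*(1/4261614))/3 = -6 + (-28321723179/1043450*1/4261614)/3 = -6 + (1/3)*(-9440574393/1482260376100) = -6 - 3146858131/1482260376100 = -8896709114731/1482260376100 ≈ -6.0021)
-q = -1*(-8896709114731/1482260376100) = 8896709114731/1482260376100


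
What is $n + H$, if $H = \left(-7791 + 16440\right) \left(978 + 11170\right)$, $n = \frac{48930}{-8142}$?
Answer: $\frac{142577338409}{1357} \approx 1.0507 \cdot 10^{8}$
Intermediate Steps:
$n = - \frac{8155}{1357}$ ($n = 48930 \left(- \frac{1}{8142}\right) = - \frac{8155}{1357} \approx -6.0096$)
$H = 105068052$ ($H = 8649 \cdot 12148 = 105068052$)
$n + H = - \frac{8155}{1357} + 105068052 = \frac{142577338409}{1357}$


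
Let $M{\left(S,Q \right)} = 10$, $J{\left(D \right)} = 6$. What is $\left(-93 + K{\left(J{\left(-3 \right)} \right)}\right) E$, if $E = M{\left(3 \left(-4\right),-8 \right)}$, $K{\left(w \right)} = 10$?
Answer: $-830$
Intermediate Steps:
$E = 10$
$\left(-93 + K{\left(J{\left(-3 \right)} \right)}\right) E = \left(-93 + 10\right) 10 = \left(-83\right) 10 = -830$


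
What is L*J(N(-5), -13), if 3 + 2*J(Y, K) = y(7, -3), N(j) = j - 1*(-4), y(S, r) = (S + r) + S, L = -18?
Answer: -72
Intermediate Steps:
y(S, r) = r + 2*S
N(j) = 4 + j (N(j) = j + 4 = 4 + j)
J(Y, K) = 4 (J(Y, K) = -3/2 + (-3 + 2*7)/2 = -3/2 + (-3 + 14)/2 = -3/2 + (½)*11 = -3/2 + 11/2 = 4)
L*J(N(-5), -13) = -18*4 = -72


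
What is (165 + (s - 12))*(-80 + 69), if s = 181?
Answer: -3674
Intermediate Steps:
(165 + (s - 12))*(-80 + 69) = (165 + (181 - 12))*(-80 + 69) = (165 + 169)*(-11) = 334*(-11) = -3674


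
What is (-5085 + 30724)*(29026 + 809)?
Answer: 764939565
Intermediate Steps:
(-5085 + 30724)*(29026 + 809) = 25639*29835 = 764939565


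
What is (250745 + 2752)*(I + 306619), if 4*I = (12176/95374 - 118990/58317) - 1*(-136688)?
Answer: 160163757415176339239/1853975186 ≈ 8.6389e+10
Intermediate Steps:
I = 190059460546859/5561925558 (I = ((12176/95374 - 118990/58317) - 1*(-136688))/4 = ((12176*(1/95374) - 118990*1/58317) + 136688)/4 = ((6088/47687 - 118990/58317) + 136688)/4 = (-5319242234/2780962779 + 136688)/4 = (1/4)*(380118921093718/2780962779) = 190059460546859/5561925558 ≈ 34172.)
(250745 + 2752)*(I + 306619) = (250745 + 2752)*(190059460546859/5561925558 + 306619) = 253497*(1895451513215261/5561925558) = 160163757415176339239/1853975186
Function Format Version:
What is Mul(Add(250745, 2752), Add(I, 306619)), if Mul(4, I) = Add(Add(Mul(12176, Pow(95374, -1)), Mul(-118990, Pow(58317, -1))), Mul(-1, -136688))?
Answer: Rational(160163757415176339239, 1853975186) ≈ 8.6389e+10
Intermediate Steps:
I = Rational(190059460546859, 5561925558) (I = Mul(Rational(1, 4), Add(Add(Mul(12176, Pow(95374, -1)), Mul(-118990, Pow(58317, -1))), Mul(-1, -136688))) = Mul(Rational(1, 4), Add(Add(Mul(12176, Rational(1, 95374)), Mul(-118990, Rational(1, 58317))), 136688)) = Mul(Rational(1, 4), Add(Add(Rational(6088, 47687), Rational(-118990, 58317)), 136688)) = Mul(Rational(1, 4), Add(Rational(-5319242234, 2780962779), 136688)) = Mul(Rational(1, 4), Rational(380118921093718, 2780962779)) = Rational(190059460546859, 5561925558) ≈ 34172.)
Mul(Add(250745, 2752), Add(I, 306619)) = Mul(Add(250745, 2752), Add(Rational(190059460546859, 5561925558), 306619)) = Mul(253497, Rational(1895451513215261, 5561925558)) = Rational(160163757415176339239, 1853975186)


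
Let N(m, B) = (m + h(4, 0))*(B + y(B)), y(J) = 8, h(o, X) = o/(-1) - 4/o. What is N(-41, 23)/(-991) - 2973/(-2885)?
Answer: 7060253/2859035 ≈ 2.4695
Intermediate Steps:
h(o, X) = -o - 4/o (h(o, X) = o*(-1) - 4/o = -o - 4/o)
N(m, B) = (-5 + m)*(8 + B) (N(m, B) = (m + (-1*4 - 4/4))*(B + 8) = (m + (-4 - 4*¼))*(8 + B) = (m + (-4 - 1))*(8 + B) = (m - 5)*(8 + B) = (-5 + m)*(8 + B))
N(-41, 23)/(-991) - 2973/(-2885) = (-40 - 5*23 + 8*(-41) + 23*(-41))/(-991) - 2973/(-2885) = (-40 - 115 - 328 - 943)*(-1/991) - 2973*(-1/2885) = -1426*(-1/991) + 2973/2885 = 1426/991 + 2973/2885 = 7060253/2859035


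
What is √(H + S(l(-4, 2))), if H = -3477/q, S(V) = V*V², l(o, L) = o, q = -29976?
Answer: I*√1594545842/4996 ≈ 7.9927*I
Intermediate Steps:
S(V) = V³
H = 1159/9992 (H = -3477/(-29976) = -3477*(-1/29976) = 1159/9992 ≈ 0.11599)
√(H + S(l(-4, 2))) = √(1159/9992 + (-4)³) = √(1159/9992 - 64) = √(-638329/9992) = I*√1594545842/4996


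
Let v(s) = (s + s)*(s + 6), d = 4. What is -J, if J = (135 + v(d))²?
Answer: -46225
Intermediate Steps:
v(s) = 2*s*(6 + s) (v(s) = (2*s)*(6 + s) = 2*s*(6 + s))
J = 46225 (J = (135 + 2*4*(6 + 4))² = (135 + 2*4*10)² = (135 + 80)² = 215² = 46225)
-J = -1*46225 = -46225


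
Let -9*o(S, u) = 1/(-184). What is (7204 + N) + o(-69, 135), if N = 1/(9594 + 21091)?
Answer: 366066681781/50814360 ≈ 7204.0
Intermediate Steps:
N = 1/30685 ≈ 3.2589e-5
o(S, u) = 1/1656 (o(S, u) = -1/9/(-184) = -1/9*(-1/184) = 1/1656)
(7204 + N) + o(-69, 135) = (7204 + 1/30685) + 1/1656 = 221054741/30685 + 1/1656 = 366066681781/50814360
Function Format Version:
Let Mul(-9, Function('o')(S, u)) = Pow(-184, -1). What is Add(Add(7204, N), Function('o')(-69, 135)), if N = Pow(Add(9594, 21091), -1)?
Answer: Rational(366066681781, 50814360) ≈ 7204.0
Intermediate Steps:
N = Rational(1, 30685) (N = Pow(30685, -1) = Rational(1, 30685) ≈ 3.2589e-5)
Function('o')(S, u) = Rational(1, 1656) (Function('o')(S, u) = Mul(Rational(-1, 9), Pow(-184, -1)) = Mul(Rational(-1, 9), Rational(-1, 184)) = Rational(1, 1656))
Add(Add(7204, N), Function('o')(-69, 135)) = Add(Add(7204, Rational(1, 30685)), Rational(1, 1656)) = Add(Rational(221054741, 30685), Rational(1, 1656)) = Rational(366066681781, 50814360)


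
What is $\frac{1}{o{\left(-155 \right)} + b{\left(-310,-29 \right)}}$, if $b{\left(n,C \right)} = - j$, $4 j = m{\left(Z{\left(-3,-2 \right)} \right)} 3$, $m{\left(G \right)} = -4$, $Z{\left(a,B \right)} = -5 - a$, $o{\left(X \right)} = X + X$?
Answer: $- \frac{1}{307} \approx -0.0032573$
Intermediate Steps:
$o{\left(X \right)} = 2 X$
$j = -3$ ($j = \frac{\left(-4\right) 3}{4} = \frac{1}{4} \left(-12\right) = -3$)
$b{\left(n,C \right)} = 3$ ($b{\left(n,C \right)} = \left(-1\right) \left(-3\right) = 3$)
$\frac{1}{o{\left(-155 \right)} + b{\left(-310,-29 \right)}} = \frac{1}{2 \left(-155\right) + 3} = \frac{1}{-310 + 3} = \frac{1}{-307} = - \frac{1}{307}$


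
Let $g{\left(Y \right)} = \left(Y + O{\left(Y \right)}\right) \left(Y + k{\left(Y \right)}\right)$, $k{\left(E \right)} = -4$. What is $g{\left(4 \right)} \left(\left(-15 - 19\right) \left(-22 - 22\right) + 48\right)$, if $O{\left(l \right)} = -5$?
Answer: $0$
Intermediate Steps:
$g{\left(Y \right)} = \left(-5 + Y\right) \left(-4 + Y\right)$ ($g{\left(Y \right)} = \left(Y - 5\right) \left(Y - 4\right) = \left(-5 + Y\right) \left(-4 + Y\right)$)
$g{\left(4 \right)} \left(\left(-15 - 19\right) \left(-22 - 22\right) + 48\right) = \left(20 + 4^{2} - 36\right) \left(\left(-15 - 19\right) \left(-22 - 22\right) + 48\right) = \left(20 + 16 - 36\right) \left(\left(-15 - 19\right) \left(-44\right) + 48\right) = 0 \left(\left(-34\right) \left(-44\right) + 48\right) = 0 \left(1496 + 48\right) = 0 \cdot 1544 = 0$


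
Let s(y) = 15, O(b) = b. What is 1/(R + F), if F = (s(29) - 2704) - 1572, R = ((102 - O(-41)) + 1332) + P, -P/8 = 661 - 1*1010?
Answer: ⅙ ≈ 0.16667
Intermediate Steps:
P = 2792 (P = -8*(661 - 1*1010) = -8*(661 - 1010) = -8*(-349) = 2792)
R = 4267 (R = ((102 - 1*(-41)) + 1332) + 2792 = ((102 + 41) + 1332) + 2792 = (143 + 1332) + 2792 = 1475 + 2792 = 4267)
F = -4261 (F = (15 - 2704) - 1572 = -2689 - 1572 = -4261)
1/(R + F) = 1/(4267 - 4261) = 1/6 = ⅙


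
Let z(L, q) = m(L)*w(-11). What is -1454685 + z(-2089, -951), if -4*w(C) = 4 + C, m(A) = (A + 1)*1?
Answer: -1458339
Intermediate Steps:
m(A) = 1 + A (m(A) = (1 + A)*1 = 1 + A)
w(C) = -1 - C/4 (w(C) = -(4 + C)/4 = -1 - C/4)
z(L, q) = 7/4 + 7*L/4 (z(L, q) = (1 + L)*(-1 - ¼*(-11)) = (1 + L)*(-1 + 11/4) = (1 + L)*(7/4) = 7/4 + 7*L/4)
-1454685 + z(-2089, -951) = -1454685 + (7/4 + (7/4)*(-2089)) = -1454685 + (7/4 - 14623/4) = -1454685 - 3654 = -1458339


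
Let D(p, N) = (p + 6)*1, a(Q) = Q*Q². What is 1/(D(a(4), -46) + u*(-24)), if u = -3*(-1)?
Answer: -½ ≈ -0.50000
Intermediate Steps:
a(Q) = Q³
D(p, N) = 6 + p (D(p, N) = (6 + p)*1 = 6 + p)
u = 3
1/(D(a(4), -46) + u*(-24)) = 1/((6 + 4³) + 3*(-24)) = 1/((6 + 64) - 72) = 1/(70 - 72) = 1/(-2) = -½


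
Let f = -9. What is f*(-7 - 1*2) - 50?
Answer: 31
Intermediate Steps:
f*(-7 - 1*2) - 50 = -9*(-7 - 1*2) - 50 = -9*(-7 - 2) - 50 = -9*(-9) - 50 = 81 - 50 = 31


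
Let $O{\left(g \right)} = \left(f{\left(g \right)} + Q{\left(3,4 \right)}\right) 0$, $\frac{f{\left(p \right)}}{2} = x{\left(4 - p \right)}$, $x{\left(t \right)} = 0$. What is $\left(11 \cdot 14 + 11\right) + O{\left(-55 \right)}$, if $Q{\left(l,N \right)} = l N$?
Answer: $165$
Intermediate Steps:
$Q{\left(l,N \right)} = N l$
$f{\left(p \right)} = 0$ ($f{\left(p \right)} = 2 \cdot 0 = 0$)
$O{\left(g \right)} = 0$ ($O{\left(g \right)} = \left(0 + 4 \cdot 3\right) 0 = \left(0 + 12\right) 0 = 12 \cdot 0 = 0$)
$\left(11 \cdot 14 + 11\right) + O{\left(-55 \right)} = \left(11 \cdot 14 + 11\right) + 0 = \left(154 + 11\right) + 0 = 165 + 0 = 165$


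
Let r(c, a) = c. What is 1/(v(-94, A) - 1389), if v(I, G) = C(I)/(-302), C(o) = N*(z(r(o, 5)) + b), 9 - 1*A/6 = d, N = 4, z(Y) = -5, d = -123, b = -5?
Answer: -151/209719 ≈ -0.00072001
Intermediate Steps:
A = 792 (A = 54 - 6*(-123) = 54 + 738 = 792)
C(o) = -40 (C(o) = 4*(-5 - 5) = 4*(-10) = -40)
v(I, G) = 20/151 (v(I, G) = -40/(-302) = -40*(-1/302) = 20/151)
1/(v(-94, A) - 1389) = 1/(20/151 - 1389) = 1/(-209719/151) = -151/209719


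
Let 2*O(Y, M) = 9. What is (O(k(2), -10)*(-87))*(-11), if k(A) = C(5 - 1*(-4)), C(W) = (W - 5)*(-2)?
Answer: 8613/2 ≈ 4306.5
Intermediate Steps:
C(W) = 10 - 2*W (C(W) = (-5 + W)*(-2) = 10 - 2*W)
k(A) = -8 (k(A) = 10 - 2*(5 - 1*(-4)) = 10 - 2*(5 + 4) = 10 - 2*9 = 10 - 18 = -8)
O(Y, M) = 9/2 (O(Y, M) = (½)*9 = 9/2)
(O(k(2), -10)*(-87))*(-11) = ((9/2)*(-87))*(-11) = -783/2*(-11) = 8613/2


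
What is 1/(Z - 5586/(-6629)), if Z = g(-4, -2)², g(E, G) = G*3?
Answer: 947/34890 ≈ 0.027142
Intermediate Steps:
g(E, G) = 3*G
Z = 36 (Z = (3*(-2))² = (-6)² = 36)
1/(Z - 5586/(-6629)) = 1/(36 - 5586/(-6629)) = 1/(36 - 5586*(-1/6629)) = 1/(36 + 798/947) = 1/(34890/947) = 947/34890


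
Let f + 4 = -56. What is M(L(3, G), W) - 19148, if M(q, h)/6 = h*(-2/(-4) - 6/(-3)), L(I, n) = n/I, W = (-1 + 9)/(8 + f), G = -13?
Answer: -248954/13 ≈ -19150.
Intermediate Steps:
f = -60 (f = -4 - 56 = -60)
W = -2/13 (W = (-1 + 9)/(8 - 60) = 8/(-52) = 8*(-1/52) = -2/13 ≈ -0.15385)
M(q, h) = 15*h (M(q, h) = 6*(h*(-2/(-4) - 6/(-3))) = 6*(h*(-2*(-¼) - 6*(-⅓))) = 6*(h*(½ + 2)) = 6*(h*(5/2)) = 6*(5*h/2) = 15*h)
M(L(3, G), W) - 19148 = 15*(-2/13) - 19148 = -30/13 - 19148 = -248954/13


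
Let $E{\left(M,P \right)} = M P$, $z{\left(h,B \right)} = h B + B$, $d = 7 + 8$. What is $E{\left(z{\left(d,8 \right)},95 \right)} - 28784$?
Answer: $-16624$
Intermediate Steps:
$d = 15$
$z{\left(h,B \right)} = B + B h$ ($z{\left(h,B \right)} = B h + B = B + B h$)
$E{\left(z{\left(d,8 \right)},95 \right)} - 28784 = 8 \left(1 + 15\right) 95 - 28784 = 8 \cdot 16 \cdot 95 - 28784 = 128 \cdot 95 - 28784 = 12160 - 28784 = -16624$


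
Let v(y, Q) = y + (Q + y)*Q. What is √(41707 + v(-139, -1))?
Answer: 2*√10427 ≈ 204.23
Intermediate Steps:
v(y, Q) = y + Q*(Q + y)
√(41707 + v(-139, -1)) = √(41707 + (-139 + (-1)² - 1*(-139))) = √(41707 + (-139 + 1 + 139)) = √(41707 + 1) = √41708 = 2*√10427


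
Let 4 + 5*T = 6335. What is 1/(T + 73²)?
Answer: 5/32976 ≈ 0.00015163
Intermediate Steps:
T = 6331/5 (T = -⅘ + (⅕)*6335 = -⅘ + 1267 = 6331/5 ≈ 1266.2)
1/(T + 73²) = 1/(6331/5 + 73²) = 1/(6331/5 + 5329) = 1/(32976/5) = 5/32976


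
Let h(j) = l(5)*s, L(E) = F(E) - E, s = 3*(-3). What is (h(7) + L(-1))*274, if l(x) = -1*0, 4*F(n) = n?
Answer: 411/2 ≈ 205.50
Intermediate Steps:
s = -9
F(n) = n/4
l(x) = 0
L(E) = -3*E/4 (L(E) = E/4 - E = -3*E/4)
h(j) = 0 (h(j) = 0*(-9) = 0)
(h(7) + L(-1))*274 = (0 - ¾*(-1))*274 = (0 + ¾)*274 = (¾)*274 = 411/2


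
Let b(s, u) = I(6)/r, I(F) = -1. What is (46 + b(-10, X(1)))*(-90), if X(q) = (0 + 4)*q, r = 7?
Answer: -28890/7 ≈ -4127.1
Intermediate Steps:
X(q) = 4*q
b(s, u) = -⅐ (b(s, u) = -1/7 = -1*⅐ = -⅐)
(46 + b(-10, X(1)))*(-90) = (46 - ⅐)*(-90) = (321/7)*(-90) = -28890/7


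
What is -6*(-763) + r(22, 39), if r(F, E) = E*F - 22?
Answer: 5414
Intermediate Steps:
r(F, E) = -22 + E*F
-6*(-763) + r(22, 39) = -6*(-763) + (-22 + 39*22) = 4578 + (-22 + 858) = 4578 + 836 = 5414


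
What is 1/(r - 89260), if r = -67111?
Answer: -1/156371 ≈ -6.3951e-6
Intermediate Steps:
1/(r - 89260) = 1/(-67111 - 89260) = 1/(-156371) = -1/156371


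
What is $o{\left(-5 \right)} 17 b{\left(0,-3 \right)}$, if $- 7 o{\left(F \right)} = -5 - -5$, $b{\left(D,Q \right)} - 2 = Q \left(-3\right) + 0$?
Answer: $0$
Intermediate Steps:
$b{\left(D,Q \right)} = 2 - 3 Q$ ($b{\left(D,Q \right)} = 2 + \left(Q \left(-3\right) + 0\right) = 2 + \left(- 3 Q + 0\right) = 2 - 3 Q$)
$o{\left(F \right)} = 0$ ($o{\left(F \right)} = - \frac{-5 - -5}{7} = - \frac{-5 + 5}{7} = \left(- \frac{1}{7}\right) 0 = 0$)
$o{\left(-5 \right)} 17 b{\left(0,-3 \right)} = 0 \cdot 17 \left(2 - -9\right) = 0 \left(2 + 9\right) = 0 \cdot 11 = 0$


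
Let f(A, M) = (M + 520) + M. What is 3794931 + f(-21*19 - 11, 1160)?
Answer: 3797771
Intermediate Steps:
f(A, M) = 520 + 2*M (f(A, M) = (520 + M) + M = 520 + 2*M)
3794931 + f(-21*19 - 11, 1160) = 3794931 + (520 + 2*1160) = 3794931 + (520 + 2320) = 3794931 + 2840 = 3797771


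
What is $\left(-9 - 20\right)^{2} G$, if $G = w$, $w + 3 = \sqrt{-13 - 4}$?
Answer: $-2523 + 841 i \sqrt{17} \approx -2523.0 + 3467.5 i$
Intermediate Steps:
$w = -3 + i \sqrt{17}$ ($w = -3 + \sqrt{-13 - 4} = -3 + \sqrt{-17} = -3 + i \sqrt{17} \approx -3.0 + 4.1231 i$)
$G = -3 + i \sqrt{17} \approx -3.0 + 4.1231 i$
$\left(-9 - 20\right)^{2} G = \left(-9 - 20\right)^{2} \left(-3 + i \sqrt{17}\right) = \left(-29\right)^{2} \left(-3 + i \sqrt{17}\right) = 841 \left(-3 + i \sqrt{17}\right) = -2523 + 841 i \sqrt{17}$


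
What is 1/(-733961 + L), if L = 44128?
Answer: -1/689833 ≈ -1.4496e-6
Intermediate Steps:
1/(-733961 + L) = 1/(-733961 + 44128) = 1/(-689833) = -1/689833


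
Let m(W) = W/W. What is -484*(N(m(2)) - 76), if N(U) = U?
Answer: 36300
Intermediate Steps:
m(W) = 1
-484*(N(m(2)) - 76) = -484*(1 - 76) = -484*(-75) = 36300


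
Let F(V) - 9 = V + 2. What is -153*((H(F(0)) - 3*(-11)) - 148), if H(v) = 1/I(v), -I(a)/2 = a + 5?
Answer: 563193/32 ≈ 17600.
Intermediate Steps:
F(V) = 11 + V (F(V) = 9 + (V + 2) = 9 + (2 + V) = 11 + V)
I(a) = -10 - 2*a (I(a) = -2*(a + 5) = -2*(5 + a) = -10 - 2*a)
H(v) = 1/(-10 - 2*v)
-153*((H(F(0)) - 3*(-11)) - 148) = -153*((-1/(10 + 2*(11 + 0)) - 3*(-11)) - 148) = -153*((-1/(10 + 2*11) + 33) - 148) = -153*((-1/(10 + 22) + 33) - 148) = -153*((-1/32 + 33) - 148) = -153*(1055/32 - 148) = -153*(-3681/32) = 563193/32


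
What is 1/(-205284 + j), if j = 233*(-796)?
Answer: -1/390752 ≈ -2.5592e-6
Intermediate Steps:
j = -185468
1/(-205284 + j) = 1/(-205284 - 185468) = 1/(-390752) = -1/390752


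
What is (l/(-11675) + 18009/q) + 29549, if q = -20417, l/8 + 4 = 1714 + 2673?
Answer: 7042623911012/238368475 ≈ 29545.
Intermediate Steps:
l = 35064 (l = -32 + 8*(1714 + 2673) = -32 + 8*4387 = -32 + 35096 = 35064)
(l/(-11675) + 18009/q) + 29549 = (35064/(-11675) + 18009/(-20417)) + 29549 = (35064*(-1/11675) + 18009*(-1/20417)) + 29549 = (-35064/11675 - 18009/20417) + 29549 = -926156763/238368475 + 29549 = 7042623911012/238368475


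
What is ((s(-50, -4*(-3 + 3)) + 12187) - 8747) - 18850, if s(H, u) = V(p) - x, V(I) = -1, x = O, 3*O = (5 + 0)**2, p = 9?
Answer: -46258/3 ≈ -15419.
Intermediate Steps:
O = 25/3 (O = (5 + 0)**2/3 = (1/3)*5**2 = (1/3)*25 = 25/3 ≈ 8.3333)
x = 25/3 ≈ 8.3333
s(H, u) = -28/3 (s(H, u) = -1 - 1*25/3 = -1 - 25/3 = -28/3)
((s(-50, -4*(-3 + 3)) + 12187) - 8747) - 18850 = ((-28/3 + 12187) - 8747) - 18850 = (36533/3 - 8747) - 18850 = 10292/3 - 18850 = -46258/3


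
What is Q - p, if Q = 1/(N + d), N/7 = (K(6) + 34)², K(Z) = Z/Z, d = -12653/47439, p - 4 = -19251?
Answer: 7829232578123/406776772 ≈ 19247.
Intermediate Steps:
p = -19247 (p = 4 - 19251 = -19247)
d = -12653/47439 (d = -12653*1/47439 = -12653/47439 ≈ -0.26672)
K(Z) = 1
N = 8575 (N = 7*(1 + 34)² = 7*35² = 7*1225 = 8575)
Q = 47439/406776772 (Q = 1/(8575 - 12653/47439) = 1/(406776772/47439) = 47439/406776772 ≈ 0.00011662)
Q - p = 47439/406776772 - 1*(-19247) = 47439/406776772 + 19247 = 7829232578123/406776772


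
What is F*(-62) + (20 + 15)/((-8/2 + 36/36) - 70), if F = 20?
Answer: -90555/73 ≈ -1240.5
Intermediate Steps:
F*(-62) + (20 + 15)/((-8/2 + 36/36) - 70) = 20*(-62) + (20 + 15)/((-8/2 + 36/36) - 70) = -1240 + 35/((-8*½ + 36*(1/36)) - 70) = -1240 + 35/((-4 + 1) - 70) = -1240 + 35/(-3 - 70) = -1240 + 35/(-73) = -1240 + 35*(-1/73) = -1240 - 35/73 = -90555/73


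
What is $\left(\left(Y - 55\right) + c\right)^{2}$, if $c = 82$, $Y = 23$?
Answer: $2500$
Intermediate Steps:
$\left(\left(Y - 55\right) + c\right)^{2} = \left(\left(23 - 55\right) + 82\right)^{2} = \left(-32 + 82\right)^{2} = 50^{2} = 2500$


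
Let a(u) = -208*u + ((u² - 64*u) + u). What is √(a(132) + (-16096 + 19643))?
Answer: 19*I*√41 ≈ 121.66*I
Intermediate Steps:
a(u) = u² - 271*u (a(u) = -208*u + (u² - 63*u) = u² - 271*u)
√(a(132) + (-16096 + 19643)) = √(132*(-271 + 132) + (-16096 + 19643)) = √(132*(-139) + 3547) = √(-18348 + 3547) = √(-14801) = 19*I*√41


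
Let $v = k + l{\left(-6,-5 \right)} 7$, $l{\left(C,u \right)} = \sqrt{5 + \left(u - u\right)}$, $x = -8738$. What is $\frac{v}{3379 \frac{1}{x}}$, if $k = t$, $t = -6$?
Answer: $\frac{52428}{3379} - \frac{61166 \sqrt{5}}{3379} \approx -24.961$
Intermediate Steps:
$k = -6$
$l{\left(C,u \right)} = \sqrt{5}$ ($l{\left(C,u \right)} = \sqrt{5 + 0} = \sqrt{5}$)
$v = -6 + 7 \sqrt{5}$ ($v = -6 + \sqrt{5} \cdot 7 = -6 + 7 \sqrt{5} \approx 9.6525$)
$\frac{v}{3379 \frac{1}{x}} = \frac{-6 + 7 \sqrt{5}}{3379 \frac{1}{-8738}} = \frac{-6 + 7 \sqrt{5}}{3379 \left(- \frac{1}{8738}\right)} = \frac{-6 + 7 \sqrt{5}}{- \frac{3379}{8738}} = \left(-6 + 7 \sqrt{5}\right) \left(- \frac{8738}{3379}\right) = \frac{52428}{3379} - \frac{61166 \sqrt{5}}{3379}$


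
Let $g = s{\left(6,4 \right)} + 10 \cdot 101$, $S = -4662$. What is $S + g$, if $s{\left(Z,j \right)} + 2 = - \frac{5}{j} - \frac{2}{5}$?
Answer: $- \frac{73113}{20} \approx -3655.6$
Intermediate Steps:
$s{\left(Z,j \right)} = - \frac{12}{5} - \frac{5}{j}$ ($s{\left(Z,j \right)} = -2 - \left(\frac{2}{5} + \frac{5}{j}\right) = - \frac{12}{5} - \frac{5}{j}$)
$g = \frac{20127}{20}$ ($g = \left(- \frac{12}{5} - \frac{5}{4}\right) + 10 \cdot 101 = \left(- \frac{12}{5} - \frac{5}{4}\right) + 1010 = - \frac{73}{20} + 1010 = \frac{20127}{20} \approx 1006.3$)
$S + g = -4662 + \frac{20127}{20} = - \frac{73113}{20}$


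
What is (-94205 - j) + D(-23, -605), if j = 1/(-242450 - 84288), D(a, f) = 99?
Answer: -30748006227/326738 ≈ -94106.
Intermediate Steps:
j = -1/326738 (j = 1/(-326738) = -1/326738 ≈ -3.0606e-6)
(-94205 - j) + D(-23, -605) = (-94205 - 1*(-1/326738)) + 99 = (-94205 + 1/326738) + 99 = -30780353289/326738 + 99 = -30748006227/326738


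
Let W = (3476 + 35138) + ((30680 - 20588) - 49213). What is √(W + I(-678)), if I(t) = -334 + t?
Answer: 7*I*√31 ≈ 38.974*I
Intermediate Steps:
W = -507 (W = 38614 + (10092 - 49213) = 38614 - 39121 = -507)
√(W + I(-678)) = √(-507 + (-334 - 678)) = √(-507 - 1012) = √(-1519) = 7*I*√31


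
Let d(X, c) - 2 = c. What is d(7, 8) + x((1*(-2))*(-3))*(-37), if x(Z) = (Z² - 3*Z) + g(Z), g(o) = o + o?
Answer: -1100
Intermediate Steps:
g(o) = 2*o
d(X, c) = 2 + c
x(Z) = Z² - Z (x(Z) = (Z² - 3*Z) + 2*Z = Z² - Z)
d(7, 8) + x((1*(-2))*(-3))*(-37) = (2 + 8) + (((1*(-2))*(-3))*(-1 + (1*(-2))*(-3)))*(-37) = 10 + ((-2*(-3))*(-1 - 2*(-3)))*(-37) = 10 + (6*(-1 + 6))*(-37) = 10 + (6*5)*(-37) = 10 + 30*(-37) = 10 - 1110 = -1100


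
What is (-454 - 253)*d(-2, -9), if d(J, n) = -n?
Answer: -6363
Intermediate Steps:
(-454 - 253)*d(-2, -9) = (-454 - 253)*(-1*(-9)) = -707*9 = -6363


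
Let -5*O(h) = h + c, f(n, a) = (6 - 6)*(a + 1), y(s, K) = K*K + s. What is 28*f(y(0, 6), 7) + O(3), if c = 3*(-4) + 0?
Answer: 9/5 ≈ 1.8000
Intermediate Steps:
y(s, K) = s + K² (y(s, K) = K² + s = s + K²)
c = -12 (c = -12 + 0 = -12)
f(n, a) = 0 (f(n, a) = 0*(1 + a) = 0)
O(h) = 12/5 - h/5 (O(h) = -(h - 12)/5 = -(-12 + h)/5 = 12/5 - h/5)
28*f(y(0, 6), 7) + O(3) = 28*0 + (12/5 - ⅕*3) = 0 + (12/5 - ⅗) = 0 + 9/5 = 9/5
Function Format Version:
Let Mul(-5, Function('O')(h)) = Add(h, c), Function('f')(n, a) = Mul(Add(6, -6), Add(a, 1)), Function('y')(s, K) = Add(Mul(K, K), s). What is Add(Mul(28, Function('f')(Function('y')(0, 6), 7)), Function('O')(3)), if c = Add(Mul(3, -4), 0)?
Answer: Rational(9, 5) ≈ 1.8000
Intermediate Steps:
Function('y')(s, K) = Add(s, Pow(K, 2)) (Function('y')(s, K) = Add(Pow(K, 2), s) = Add(s, Pow(K, 2)))
c = -12 (c = Add(-12, 0) = -12)
Function('f')(n, a) = 0 (Function('f')(n, a) = Mul(0, Add(1, a)) = 0)
Function('O')(h) = Add(Rational(12, 5), Mul(Rational(-1, 5), h)) (Function('O')(h) = Mul(Rational(-1, 5), Add(h, -12)) = Mul(Rational(-1, 5), Add(-12, h)) = Add(Rational(12, 5), Mul(Rational(-1, 5), h)))
Add(Mul(28, Function('f')(Function('y')(0, 6), 7)), Function('O')(3)) = Add(Mul(28, 0), Add(Rational(12, 5), Mul(Rational(-1, 5), 3))) = Add(0, Add(Rational(12, 5), Rational(-3, 5))) = Add(0, Rational(9, 5)) = Rational(9, 5)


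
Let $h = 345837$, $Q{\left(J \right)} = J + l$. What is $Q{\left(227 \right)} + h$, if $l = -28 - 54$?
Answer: $345982$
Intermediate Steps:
$l = -82$
$Q{\left(J \right)} = -82 + J$ ($Q{\left(J \right)} = J - 82 = -82 + J$)
$Q{\left(227 \right)} + h = \left(-82 + 227\right) + 345837 = 145 + 345837 = 345982$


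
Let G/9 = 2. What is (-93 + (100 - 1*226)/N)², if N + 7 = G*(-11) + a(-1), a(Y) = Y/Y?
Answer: 9865881/1156 ≈ 8534.5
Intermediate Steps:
G = 18 (G = 9*2 = 18)
a(Y) = 1
N = -204 (N = -7 + (18*(-11) + 1) = -7 + (-198 + 1) = -7 - 197 = -204)
(-93 + (100 - 1*226)/N)² = (-93 + (100 - 1*226)/(-204))² = (-93 + (100 - 226)*(-1/204))² = (-93 - 126*(-1/204))² = (-93 + 21/34)² = (-3141/34)² = 9865881/1156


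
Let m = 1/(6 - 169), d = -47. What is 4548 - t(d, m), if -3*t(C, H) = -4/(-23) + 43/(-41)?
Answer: 4288489/943 ≈ 4547.7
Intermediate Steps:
m = -1/163 (m = 1/(-163) = -1/163 ≈ -0.0061350)
t(C, H) = 275/943 (t(C, H) = -(-4/(-23) + 43/(-41))/3 = -(-4*(-1/23) + 43*(-1/41))/3 = -(4/23 - 43/41)/3 = -⅓*(-825/943) = 275/943)
4548 - t(d, m) = 4548 - 1*275/943 = 4548 - 275/943 = 4288489/943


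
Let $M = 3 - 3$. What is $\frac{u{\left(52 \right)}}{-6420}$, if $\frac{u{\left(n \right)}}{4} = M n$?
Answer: $0$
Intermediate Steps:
$M = 0$ ($M = 3 - 3 = 0$)
$u{\left(n \right)} = 0$ ($u{\left(n \right)} = 4 \cdot 0 n = 4 \cdot 0 = 0$)
$\frac{u{\left(52 \right)}}{-6420} = \frac{0}{-6420} = 0 \left(- \frac{1}{6420}\right) = 0$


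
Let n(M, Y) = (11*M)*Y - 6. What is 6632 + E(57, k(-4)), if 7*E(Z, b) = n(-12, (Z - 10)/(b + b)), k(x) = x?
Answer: 94387/14 ≈ 6741.9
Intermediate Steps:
n(M, Y) = -6 + 11*M*Y (n(M, Y) = 11*M*Y - 6 = -6 + 11*M*Y)
E(Z, b) = -6/7 - 66*(-10 + Z)/(7*b) (E(Z, b) = (-6 + 11*(-12)*((Z - 10)/(b + b)))/7 = (-6 + 11*(-12)*((-10 + Z)/((2*b))))/7 = (-6 + 11*(-12)*((-10 + Z)*(1/(2*b))))/7 = (-6 + 11*(-12)*((-10 + Z)/(2*b)))/7 = (-6 - 66*(-10 + Z)/b)/7 = -6/7 - 66*(-10 + Z)/(7*b))
6632 + E(57, k(-4)) = 6632 + (6/7)*(110 - 1*(-4) - 11*57)/(-4) = 6632 + (6/7)*(-¼)*(110 + 4 - 627) = 6632 + (6/7)*(-¼)*(-513) = 6632 + 1539/14 = 94387/14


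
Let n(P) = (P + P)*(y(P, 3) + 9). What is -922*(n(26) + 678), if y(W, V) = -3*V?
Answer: -625116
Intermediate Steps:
n(P) = 0 (n(P) = (P + P)*(-3*3 + 9) = (2*P)*(-9 + 9) = (2*P)*0 = 0)
-922*(n(26) + 678) = -922*(0 + 678) = -922*678 = -625116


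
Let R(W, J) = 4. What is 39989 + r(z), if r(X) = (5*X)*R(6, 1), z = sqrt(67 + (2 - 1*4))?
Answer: 39989 + 20*sqrt(65) ≈ 40150.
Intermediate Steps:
z = sqrt(65) (z = sqrt(67 + (2 - 4)) = sqrt(67 - 2) = sqrt(65) ≈ 8.0623)
r(X) = 20*X (r(X) = (5*X)*4 = 20*X)
39989 + r(z) = 39989 + 20*sqrt(65)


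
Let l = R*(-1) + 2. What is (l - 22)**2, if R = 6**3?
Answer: 55696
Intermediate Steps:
R = 216
l = -214 (l = 216*(-1) + 2 = -216 + 2 = -214)
(l - 22)**2 = (-214 - 22)**2 = (-236)**2 = 55696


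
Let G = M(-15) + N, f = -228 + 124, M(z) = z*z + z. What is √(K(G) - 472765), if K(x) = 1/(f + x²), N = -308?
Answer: I*√426670412405/950 ≈ 687.58*I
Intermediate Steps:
M(z) = z + z² (M(z) = z² + z = z + z²)
f = -104
G = -98 (G = -15*(1 - 15) - 308 = -15*(-14) - 308 = 210 - 308 = -98)
K(x) = 1/(-104 + x²)
√(K(G) - 472765) = √(1/(-104 + (-98)²) - 472765) = √(1/(-104 + 9604) - 472765) = √(1/9500 - 472765) = √(-4491267499/9500) = I*√426670412405/950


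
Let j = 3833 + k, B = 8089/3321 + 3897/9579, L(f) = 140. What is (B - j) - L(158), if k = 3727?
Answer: -81620295944/10603953 ≈ -7697.2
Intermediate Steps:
B = 30142156/10603953 (B = 8089*(1/3321) + 3897*(1/9579) = 8089/3321 + 1299/3193 = 30142156/10603953 ≈ 2.8425)
j = 7560 (j = 3833 + 3727 = 7560)
(B - j) - L(158) = (30142156/10603953 - 1*7560) - 1*140 = (30142156/10603953 - 7560) - 140 = -80135742524/10603953 - 140 = -81620295944/10603953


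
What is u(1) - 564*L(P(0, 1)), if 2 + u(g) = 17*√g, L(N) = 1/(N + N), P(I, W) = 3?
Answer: -79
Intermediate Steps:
L(N) = 1/(2*N)
u(g) = -2 + 17*√g
u(1) - 564*L(P(0, 1)) = (-2 + 17*√1) - 282/3 = (-2 + 17*1) - 282/3 = (-2 + 17) - 564*⅙ = 15 - 94 = -79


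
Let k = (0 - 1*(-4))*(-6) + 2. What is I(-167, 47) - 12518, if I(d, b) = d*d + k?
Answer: 15349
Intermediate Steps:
k = -22 (k = (0 + 4)*(-6) + 2 = 4*(-6) + 2 = -24 + 2 = -22)
I(d, b) = -22 + d² (I(d, b) = d*d - 22 = d² - 22 = -22 + d²)
I(-167, 47) - 12518 = (-22 + (-167)²) - 12518 = (-22 + 27889) - 12518 = 27867 - 12518 = 15349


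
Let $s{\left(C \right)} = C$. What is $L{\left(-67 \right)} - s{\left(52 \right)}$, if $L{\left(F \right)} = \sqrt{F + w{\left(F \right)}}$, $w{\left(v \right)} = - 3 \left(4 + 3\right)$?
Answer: $-52 + 2 i \sqrt{22} \approx -52.0 + 9.3808 i$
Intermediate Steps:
$w{\left(v \right)} = -21$ ($w{\left(v \right)} = \left(-3\right) 7 = -21$)
$L{\left(F \right)} = \sqrt{-21 + F}$ ($L{\left(F \right)} = \sqrt{F - 21} = \sqrt{-21 + F}$)
$L{\left(-67 \right)} - s{\left(52 \right)} = \sqrt{-21 - 67} - 52 = \sqrt{-88} - 52 = 2 i \sqrt{22} - 52 = -52 + 2 i \sqrt{22}$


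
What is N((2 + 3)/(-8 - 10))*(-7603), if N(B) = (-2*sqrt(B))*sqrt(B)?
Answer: -38015/9 ≈ -4223.9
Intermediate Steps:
N(B) = -2*B
N((2 + 3)/(-8 - 10))*(-7603) = -2*(2 + 3)/(-8 - 10)*(-7603) = -10/(-18)*(-7603) = -10*(-1)/18*(-7603) = -2*(-5/18)*(-7603) = (5/9)*(-7603) = -38015/9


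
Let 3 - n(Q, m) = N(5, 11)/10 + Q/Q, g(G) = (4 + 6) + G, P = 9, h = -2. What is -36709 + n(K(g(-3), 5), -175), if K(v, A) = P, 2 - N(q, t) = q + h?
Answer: -367069/10 ≈ -36707.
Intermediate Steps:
N(q, t) = 4 - q (N(q, t) = 2 - (q - 2) = 2 - (-2 + q) = 2 + (2 - q) = 4 - q)
g(G) = 10 + G
K(v, A) = 9
n(Q, m) = 21/10 (n(Q, m) = 3 - ((4 - 1*5)/10 + Q/Q) = 3 - ((4 - 5)*(⅒) + 1) = 3 - (-1*⅒ + 1) = 3 - (-⅒ + 1) = 3 - 1*9/10 = 3 - 9/10 = 21/10)
-36709 + n(K(g(-3), 5), -175) = -36709 + 21/10 = -367069/10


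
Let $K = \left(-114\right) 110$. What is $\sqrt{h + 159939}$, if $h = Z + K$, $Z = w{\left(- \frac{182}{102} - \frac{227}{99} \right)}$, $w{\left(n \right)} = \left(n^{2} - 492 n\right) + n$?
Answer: $\frac{\sqrt{423223567441}}{1683} \approx 386.55$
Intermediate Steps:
$K = -12540$
$w{\left(n \right)} = n^{2} - 491 n$
$Z = \frac{5717521330}{2832489}$ ($Z = \left(- \frac{182}{102} - \frac{227}{99}\right) \left(-491 - \left(\frac{91}{51} + \frac{227}{99}\right)\right) = \left(\left(-182\right) \frac{1}{102} - \frac{227}{99}\right) \left(-491 - \frac{6862}{1683}\right) = \left(- \frac{91}{51} - \frac{227}{99}\right) \left(-491 - \frac{6862}{1683}\right) = - \frac{6862 \left(-491 - \frac{6862}{1683}\right)}{1683} = \left(- \frac{6862}{1683}\right) \left(- \frac{833215}{1683}\right) = \frac{5717521330}{2832489} \approx 2018.6$)
$h = - \frac{29801890730}{2832489}$ ($h = \frac{5717521330}{2832489} - 12540 = - \frac{29801890730}{2832489} \approx -10521.0$)
$\sqrt{h + 159939} = \sqrt{- \frac{29801890730}{2832489} + 159939} = \sqrt{\frac{423223567441}{2832489}} = \frac{\sqrt{423223567441}}{1683}$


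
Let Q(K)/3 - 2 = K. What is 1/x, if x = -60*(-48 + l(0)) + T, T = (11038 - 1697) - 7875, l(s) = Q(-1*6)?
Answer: 1/5066 ≈ 0.00019739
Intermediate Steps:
Q(K) = 6 + 3*K
l(s) = -12 (l(s) = 6 + 3*(-1*6) = 6 + 3*(-6) = 6 - 18 = -12)
T = 1466 (T = 9341 - 7875 = 1466)
x = 5066 (x = -60*(-48 - 12) + 1466 = -60*(-60) + 1466 = 3600 + 1466 = 5066)
1/x = 1/5066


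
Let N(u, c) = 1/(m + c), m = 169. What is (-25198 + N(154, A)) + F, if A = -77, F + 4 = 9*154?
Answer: -2191071/92 ≈ -23816.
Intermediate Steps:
F = 1382 (F = -4 + 9*154 = -4 + 1386 = 1382)
N(u, c) = 1/(169 + c)
(-25198 + N(154, A)) + F = (-25198 + 1/(169 - 77)) + 1382 = (-25198 + 1/92) + 1382 = -2318215/92 + 1382 = -2191071/92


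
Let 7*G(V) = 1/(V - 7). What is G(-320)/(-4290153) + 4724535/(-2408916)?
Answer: -15465230216138393/7885313689764924 ≈ -1.9613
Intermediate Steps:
G(V) = 1/(7*(-7 + V)) (G(V) = 1/(7*(V - 7)) = 1/(7*(-7 + V)))
G(-320)/(-4290153) + 4724535/(-2408916) = (1/(7*(-7 - 320)))/(-4290153) + 4724535/(-2408916) = ((⅐)/(-327))*(-1/4290153) + 4724535*(-1/2408916) = ((⅐)*(-1/327))*(-1/4290153) - 1574845/802972 = -1/2289*(-1/4290153) - 1574845/802972 = 1/9820160217 - 1574845/802972 = -15465230216138393/7885313689764924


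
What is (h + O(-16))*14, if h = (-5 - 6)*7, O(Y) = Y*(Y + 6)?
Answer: 1162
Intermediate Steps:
O(Y) = Y*(6 + Y)
h = -77 (h = -11*7 = -77)
(h + O(-16))*14 = (-77 - 16*(6 - 16))*14 = (-77 - 16*(-10))*14 = (-77 + 160)*14 = 83*14 = 1162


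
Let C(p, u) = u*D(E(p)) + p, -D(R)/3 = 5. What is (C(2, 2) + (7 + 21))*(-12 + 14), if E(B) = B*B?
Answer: 0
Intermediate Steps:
E(B) = B²
D(R) = -15 (D(R) = -3*5 = -15)
C(p, u) = p - 15*u (C(p, u) = u*(-15) + p = -15*u + p = p - 15*u)
(C(2, 2) + (7 + 21))*(-12 + 14) = ((2 - 15*2) + (7 + 21))*(-12 + 14) = ((2 - 30) + 28)*2 = (-28 + 28)*2 = 0*2 = 0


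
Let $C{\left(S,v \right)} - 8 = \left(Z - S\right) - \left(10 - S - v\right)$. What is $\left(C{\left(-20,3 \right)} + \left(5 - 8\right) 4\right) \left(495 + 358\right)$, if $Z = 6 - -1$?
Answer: $-3412$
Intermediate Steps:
$Z = 7$ ($Z = 6 + 1 = 7$)
$C{\left(S,v \right)} = 5 + v$ ($C{\left(S,v \right)} = 8 - \left(3 - v\right) = 8 + \left(\left(7 - S\right) + \left(-10 + S + v\right)\right) = 8 + \left(-3 + v\right) = 5 + v$)
$\left(C{\left(-20,3 \right)} + \left(5 - 8\right) 4\right) \left(495 + 358\right) = \left(\left(5 + 3\right) + \left(5 - 8\right) 4\right) \left(495 + 358\right) = \left(8 - 12\right) 853 = \left(-4\right) 853 = -3412$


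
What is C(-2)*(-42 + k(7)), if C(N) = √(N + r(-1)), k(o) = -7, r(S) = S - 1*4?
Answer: -49*I*√7 ≈ -129.64*I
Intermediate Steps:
r(S) = -4 + S (r(S) = S - 4 = -4 + S)
C(N) = √(-5 + N) (C(N) = √(N + (-4 - 1)) = √(N - 5) = √(-5 + N))
C(-2)*(-42 + k(7)) = √(-5 - 2)*(-42 - 7) = √(-7)*(-49) = (I*√7)*(-49) = -49*I*√7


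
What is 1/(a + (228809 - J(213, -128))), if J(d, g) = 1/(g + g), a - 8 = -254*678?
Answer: 256/14490881 ≈ 1.7666e-5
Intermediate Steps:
a = -172204 (a = 8 - 254*678 = 8 - 172212 = -172204)
J(d, g) = 1/(2*g)
1/(a + (228809 - J(213, -128))) = 1/(-172204 + (228809 - 1/(2*(-128)))) = 1/(-172204 + (228809 - (-1)/(2*128))) = 1/(-172204 + (228809 - 1*(-1/256))) = 1/(-172204 + (228809 + 1/256)) = 1/(-172204 + 58575105/256) = 1/(14490881/256) = 256/14490881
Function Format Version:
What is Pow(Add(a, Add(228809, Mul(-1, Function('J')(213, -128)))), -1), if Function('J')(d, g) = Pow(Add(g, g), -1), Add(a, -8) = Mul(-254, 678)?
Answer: Rational(256, 14490881) ≈ 1.7666e-5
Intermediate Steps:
a = -172204 (a = Add(8, Mul(-254, 678)) = Add(8, -172212) = -172204)
Function('J')(d, g) = Mul(Rational(1, 2), Pow(g, -1)) (Function('J')(d, g) = Pow(Mul(2, g), -1) = Mul(Rational(1, 2), Pow(g, -1)))
Pow(Add(a, Add(228809, Mul(-1, Function('J')(213, -128)))), -1) = Pow(Add(-172204, Add(228809, Mul(-1, Mul(Rational(1, 2), Pow(-128, -1))))), -1) = Pow(Add(-172204, Add(228809, Mul(-1, Mul(Rational(1, 2), Rational(-1, 128))))), -1) = Pow(Add(-172204, Add(228809, Mul(-1, Rational(-1, 256)))), -1) = Pow(Add(-172204, Add(228809, Rational(1, 256))), -1) = Pow(Add(-172204, Rational(58575105, 256)), -1) = Pow(Rational(14490881, 256), -1) = Rational(256, 14490881)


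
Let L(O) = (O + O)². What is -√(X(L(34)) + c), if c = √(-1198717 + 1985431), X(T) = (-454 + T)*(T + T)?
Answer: -√(38564160 + √786714) ≈ -6210.1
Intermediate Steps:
L(O) = 4*O² (L(O) = (2*O)² = 4*O²)
X(T) = 2*T*(-454 + T) (X(T) = (-454 + T)*(2*T) = 2*T*(-454 + T))
c = √786714 ≈ 886.97
-√(X(L(34)) + c) = -√(2*(4*34²)*(-454 + 4*34²) + √786714) = -√(2*(4*1156)*(-454 + 4*1156) + √786714) = -√(2*4624*(-454 + 4624) + √786714) = -√(2*4624*4170 + √786714) = -√(38564160 + √786714)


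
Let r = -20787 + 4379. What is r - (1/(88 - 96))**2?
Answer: -1050113/64 ≈ -16408.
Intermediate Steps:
r = -16408
r - (1/(88 - 96))**2 = -16408 - (1/(88 - 96))**2 = -16408 - (1/(-8))**2 = -16408 - (-1/8)**2 = -16408 - 1*1/64 = -16408 - 1/64 = -1050113/64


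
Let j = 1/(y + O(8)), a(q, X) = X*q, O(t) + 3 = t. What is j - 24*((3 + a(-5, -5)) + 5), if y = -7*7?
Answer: -34849/44 ≈ -792.02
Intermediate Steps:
y = -49
O(t) = -3 + t
j = -1/44 (j = 1/(-49 + (-3 + 8)) = 1/(-49 + 5) = 1/(-44) = -1/44 ≈ -0.022727)
j - 24*((3 + a(-5, -5)) + 5) = -1/44 - 24*((3 - 5*(-5)) + 5) = -1/44 - 24*((3 + 25) + 5) = -1/44 - 24*(28 + 5) = -1/44 - 24*33 = -1/44 - 792 = -34849/44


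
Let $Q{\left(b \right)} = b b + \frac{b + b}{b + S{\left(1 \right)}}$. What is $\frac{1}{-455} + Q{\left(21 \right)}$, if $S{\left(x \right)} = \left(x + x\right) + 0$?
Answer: $\frac{4634152}{10465} \approx 442.82$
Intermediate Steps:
$S{\left(x \right)} = 2 x$ ($S{\left(x \right)} = 2 x + 0 = 2 x$)
$Q{\left(b \right)} = b^{2} + \frac{2 b}{2 + b}$ ($Q{\left(b \right)} = b b + \frac{b + b}{b + 2 \cdot 1} = b^{2} + \frac{2 b}{b + 2} = b^{2} + \frac{2 b}{2 + b}$)
$\frac{1}{-455} + Q{\left(21 \right)} = \frac{1}{-455} + \frac{21 \left(2 + 21^{2} + 2 \cdot 21\right)}{2 + 21} = - \frac{1}{455} + \frac{21 \left(2 + 441 + 42\right)}{23} = - \frac{1}{455} + 21 \cdot \frac{1}{23} \cdot 485 = - \frac{1}{455} + \frac{10185}{23} = \frac{4634152}{10465}$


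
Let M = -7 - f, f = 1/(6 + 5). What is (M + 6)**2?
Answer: 144/121 ≈ 1.1901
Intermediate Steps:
f = 1/11 ≈ 0.090909
M = -78/11 (M = -7 - 1*1/11 = -7 - 1/11 = -78/11 ≈ -7.0909)
(M + 6)**2 = (-78/11 + 6)**2 = (-12/11)**2 = 144/121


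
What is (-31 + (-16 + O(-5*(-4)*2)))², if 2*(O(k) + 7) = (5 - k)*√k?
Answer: 15166 + 3780*√10 ≈ 27119.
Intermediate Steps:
O(k) = -7 + √k*(5 - k)/2 (O(k) = -7 + ((5 - k)*√k)/2 = -7 + (√k*(5 - k))/2 = -7 + √k*(5 - k)/2)
(-31 + (-16 + O(-5*(-4)*2)))² = (-31 + (-16 + (-7 - 2*√2*(40*√5)/2 + 5*√(-5*(-4)*2)/2)))² = (-31 + (-16 + (-7 - 80*√10/2 + 5*√(20*2)/2)))² = (-31 + (-16 + (-7 - 40*√10 + 5*√40/2)))² = (-31 + (-16 + (-7 - 40*√10 + 5*(2*√10)/2)))² = (-31 + (-16 + (-7 - 40*√10 + 5*√10)))² = (-31 + (-16 + (-7 - 35*√10)))² = (-31 + (-23 - 35*√10))² = (-54 - 35*√10)²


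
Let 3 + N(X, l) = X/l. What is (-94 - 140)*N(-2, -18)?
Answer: 676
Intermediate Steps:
N(X, l) = -3 + X/l
(-94 - 140)*N(-2, -18) = (-94 - 140)*(-3 - 2/(-18)) = -234*(-3 - 2*(-1/18)) = -234*(-3 + ⅑) = -234*(-26/9) = 676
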